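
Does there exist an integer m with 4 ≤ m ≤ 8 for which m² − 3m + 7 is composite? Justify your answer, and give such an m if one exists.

At m = 6: 6² − 3·6 + 7 = 25 = 5·5, which is composite.

m = 6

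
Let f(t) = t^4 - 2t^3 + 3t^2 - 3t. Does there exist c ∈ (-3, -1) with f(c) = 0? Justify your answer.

f(-3) = 171 and f(-1) = 9, both positive, so a sign-change argument is unavailable; we show f keeps this sign on the whole interval.
Shift to the endpoint -1: with t = -1 − u (0 < u < 2), one computes f(-1 − u) = u^4 + 6u^3 + 15u^2 + 19u + 9.
All 5 nonzero coefficients of this polynomial in u are positive; hence for u > 0 the value is a sum of positive terms (the constant 9 among them).
Therefore f(t) > 0 throughout (-3, -1), and f has no zero there.

No.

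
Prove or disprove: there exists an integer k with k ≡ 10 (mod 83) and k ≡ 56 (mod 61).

The moduli 83 and 61 are coprime, so by the Chinese Remainder Theorem a unique solution modulo 5063 exists.
Write k = 10 + 83t and require 10 + 83t ≡ 56 (mod 61), i.e. 83t ≡ 46 (mod 61).
83 ≡ 22 (mod 61), so this reads 22t ≡ 46 (mod 61). Note 22·25 = 550 ≡ 1 (mod 61) (as 550 − 1 = 9·61), so 22⁻¹ ≡ 25.
Therefore t ≡ 25·46 = 1150 ≡ 52 (mod 61).
With t = 52: k = 10 + 83·52 = 4326.
Verify: 4326 = 52·83 + 10 and 4326 = 70·61 + 56. ✓

k = 4326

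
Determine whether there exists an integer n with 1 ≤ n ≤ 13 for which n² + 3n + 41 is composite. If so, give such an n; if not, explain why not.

n = 11

At n = 11: 11² + 3·11 + 41 = 195 = 3·65, which is composite.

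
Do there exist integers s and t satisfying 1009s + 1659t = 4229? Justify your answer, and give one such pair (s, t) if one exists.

s = 1604, t = -973

Since gcd(1009, 1659) = 1, every integer is an integer combination of 1009 and 1659.
Run the Euclidean algorithm on 1659 and 1009: 1659 = 1·1009 + 650, 1009 = 1·650 + 359, 650 = 1·359 + 291, 359 = 1·291 + 68, 291 = 4·68 + 19, 68 = 3·19 + 11, 19 = 1·11 + 8, 11 = 1·8 + 3, 8 = 2·3 + 2, 3 = 1·2 + 1, 2 = 2·1 + 0.
Unwinding: 1 = 3 − 1·2 = 3 − (8 − 2·3) = −8 + 3·3 = −8 + 3·(11 − 1·8) = 3·11 − 4·8 = 3·11 − 4·(19 − 1·11) = −4·19 + 7·11 = −4·19 + 7·(68 − 3·19) = 7·68 − 25·19 = 7·68 − 25·(291 − 4·68) = −25·291 + 107·68 = −25·291 + 107·(359 − 1·291) = 107·359 − 132·291 = 107·359 − 132·(650 − 1·359) = −132·650 + 239·359 = −132·650 + 239·(1009 − 1·650) = 239·1009 − 371·650 = 239·1009 − 371·(1659 − 1·1009) = −371·1659 + 610·1009, i.e. 1009·610 + 1659·(-371) = 1.
Multiplying through by 4229: s = 610·4229 = 2579690, t = (-371)·4229 = -1568959 is a solution.
The general solution is s = 2579690 + 1659k, t = -1568959 − 1009k; taking k = -1554 gives the smaller pair s = 1604, t = -973.
Indeed 1009·1604 + 1659·(-973) = 1618436 − 1614207 = 4229.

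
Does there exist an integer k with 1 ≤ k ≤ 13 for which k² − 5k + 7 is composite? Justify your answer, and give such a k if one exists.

At k = 7: 7² − 5·7 + 7 = 21 = 3·7, which is composite.

k = 7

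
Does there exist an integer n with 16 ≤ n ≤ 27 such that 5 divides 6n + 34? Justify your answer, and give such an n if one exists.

Try n = 16: 6·16 + 34 = 130 = 26·5, which is divisible by 5.

n = 16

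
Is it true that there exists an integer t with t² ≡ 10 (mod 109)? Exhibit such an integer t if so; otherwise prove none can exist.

No such integer exists.

109 is prime, so by Euler's criterion 10 is a square mod 109 iff 10^((109−1)/2) = 10^54 ≡ 1 (mod 109).
Squaring successively (mod 109): 10^2 = 100 ≡ 100; 10^4 ≡ 100² = 10000 ≡ 81; 10^8 ≡ 81² = 6561 ≡ 21; 10^16 ≡ 21² = 441 ≡ 5; 10^32 ≡ 5² = 25 ≡ 25.
Since 54 = 32 + 16 + 4 + 2, 10^54 ≡ 25 · 5 · 81 · 100; multiplying out mod 109: 25·5 = 125 ≡ 16, then 16·81 = 1296 ≡ 97, then 97·100 = 9700 ≡ 108. Thus 10^54 ≡ 108 ≡ −1 (mod 109).
The value −1 means 10 is a non-residue modulo 109, so t² ≡ 10 (mod 109) is impossible.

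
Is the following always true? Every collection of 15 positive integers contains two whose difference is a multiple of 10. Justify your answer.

There are exactly 10 possible remainders on division by 10.
With 15 integers and only 10 classes, the pigeonhole principle forces two of them, say a and b, into the same class.
Their difference a − b is then a multiple of 10.

True.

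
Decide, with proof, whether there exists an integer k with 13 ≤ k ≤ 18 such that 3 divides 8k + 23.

k = 14

k = 14 works, since 8·14 + 23 = 135 = 45·3.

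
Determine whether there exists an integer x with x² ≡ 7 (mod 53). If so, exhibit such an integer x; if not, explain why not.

x = 22

x = 22 works: 22² = 484, and 484 − 7 = 477 = 9·53.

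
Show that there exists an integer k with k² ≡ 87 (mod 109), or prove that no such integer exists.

k = 95

Take k = 95. Then 95² = 9025 = 82·109 + 87, so 95² ≡ 87 (mod 109).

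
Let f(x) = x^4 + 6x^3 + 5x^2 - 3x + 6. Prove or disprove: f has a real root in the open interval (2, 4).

f(2) = 84 and f(4) = 714, both positive, so a sign-change argument is unavailable; we show f keeps this sign on the whole interval.
Shift to the endpoint 2: with x = 2 + u (0 < u < 2), one computes f(2 + u) = u^4 + 14u^3 + 65u^2 + 121u + 84.
All 5 nonzero coefficients of this polynomial in u are positive; hence for u > 0 the value is a sum of positive terms (the constant 84 among them).
Therefore f(x) > 0 throughout (2, 4), and f has no zero there.

f has no root in that interval.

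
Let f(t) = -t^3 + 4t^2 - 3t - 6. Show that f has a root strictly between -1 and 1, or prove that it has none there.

Such a root exists.

f(-1) = 2 and f(1) = -6, which have opposite signs.
Since f is a polynomial it is continuous on [-1, 1].
By the Intermediate Value Theorem f must vanish at some point of (-1, 1).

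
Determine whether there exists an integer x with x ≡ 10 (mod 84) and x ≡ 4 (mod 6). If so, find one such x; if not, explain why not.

Here gcd(84, 6) = 6, and both 10 and 4 leave remainder 4 mod 6, so the system is consistent.
The smallest candidate x = 10 works directly: 10 ≡ 4 (mod 6).
Check: 10 mod 84 = 10, 10 mod 6 = 4. ✓

x = 10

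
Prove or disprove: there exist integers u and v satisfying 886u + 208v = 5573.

There are no such integers.

Any value of 886u + 208v is a multiple of gcd(886, 208) = 2.
But 5573 = 2·2786 + 1, so 2 ∤ 5573.
So the equation is unsolvable over ℤ.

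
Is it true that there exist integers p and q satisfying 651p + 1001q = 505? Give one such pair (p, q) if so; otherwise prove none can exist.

Both 651 and 1001 are divisible by gcd(651, 1001) = 7, hence so is any combination 651p + 1001q.
But 505 = 7·72 + 1, so 7 ∤ 505.
So the equation is unsolvable over ℤ.

There are no such integers.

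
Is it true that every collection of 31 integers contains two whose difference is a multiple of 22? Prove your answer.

There are exactly 22 possible remainders on division by 22.
Since 31 > 22, two of the 31 integers must share a residue class by the pigeonhole principle; call them a and b.
Equal remainders mean a − b ≡ 0 (mod 22), so 22 divides their difference.

Yes, this is always true.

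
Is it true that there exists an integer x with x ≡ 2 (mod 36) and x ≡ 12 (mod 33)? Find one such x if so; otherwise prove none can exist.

There is no such integer.

Reduce both congruences modulo 3, which divides 36 and 33: they say x ≡ 2 (mod 3) and x ≡ 12 (mod 3).
However 2 ≡ 2 and 12 ≡ 0 (mod 3), and 2 ≠ 0.
So no integer satisfies both congruences.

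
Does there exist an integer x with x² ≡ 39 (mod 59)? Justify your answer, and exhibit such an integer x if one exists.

No, no such integer exists.

59 is prime, so by Euler's criterion 39 is a square mod 59 iff 39^((59−1)/2) = 39^29 ≡ 1 (mod 59).
Squaring successively (mod 59): 39^2 = 1521 ≡ 46; 39^4 ≡ 46² = 2116 ≡ 51; 39^8 ≡ 51² = 2601 ≡ 5; 39^16 ≡ 5² = 25 ≡ 25.
Since 29 = 16 + 8 + 4 + 1, 39^29 ≡ 25 · 5 · 51 · 39; multiplying out mod 59: 25·5 = 125 ≡ 7, then 7·51 = 357 ≡ 3, then 3·39 = 117 ≡ 58. Thus 39^29 ≡ 58 ≡ −1 (mod 59).
The value −1 means 39 is a non-residue modulo 59, so x² ≡ 39 (mod 59) is impossible.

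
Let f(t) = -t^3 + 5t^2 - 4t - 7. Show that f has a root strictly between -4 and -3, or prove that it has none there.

f has no root in that interval.

f(-4) = 153 and f(-3) = 77, both positive, so a sign-change argument is unavailable; we show f keeps this sign on the whole interval.
Shift to the endpoint -3: with t = -3 − u (0 < u < 1), one computes f(-3 − u) = u^3 + 14u^2 + 61u + 77.
All 4 nonzero coefficients of this polynomial in u are positive; hence for u > 0 the value is a sum of positive terms (the constant 77 among them).
Therefore f(t) > 0 throughout (-4, -3), and f has no zero there.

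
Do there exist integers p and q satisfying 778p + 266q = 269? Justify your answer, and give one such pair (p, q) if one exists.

No such integers exist.

Any value of 778p + 266q is a multiple of gcd(778, 266) = 2.
But 269 = 2·134 + 1, so 2 ∤ 269.
So the equation is unsolvable over ℤ.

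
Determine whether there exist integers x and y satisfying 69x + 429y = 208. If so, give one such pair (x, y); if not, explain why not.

No such integers exist.

Any value of 69x + 429y is a multiple of gcd(69, 429) = 3.
But 208 = 3·69 + 1, so 3 ∤ 208.
Therefore 69x + 429y = 208 has no solution in integers.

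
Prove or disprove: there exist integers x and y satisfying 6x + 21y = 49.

No, no such integers exist.

gcd(6, 21) = 3, so every integer of the form 6x + 21y is a multiple of 3.
But 49 is not a multiple of 3 (it leaves remainder 1).
Therefore 6x + 21y = 49 has no solution in integers.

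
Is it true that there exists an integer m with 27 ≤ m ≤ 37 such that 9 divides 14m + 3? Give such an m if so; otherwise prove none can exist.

m = 30

At m = 30 we get 14·30 + 3 = 423, and 423 = 9·47.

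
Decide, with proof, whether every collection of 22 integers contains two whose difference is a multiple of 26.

Take the 22 consecutive integers 121, 122, …, 142: their residues mod 26 are all distinct because 22 ≤ 26.
The differences between them range over 1, …, 21, none of which is divisible by 26.

No; for instance {121, 122, 123, 124, 125, 126, 127, 128, 129, 130, 131, 132, 133, 134, 135, 136, 137, 138, 139, 140, 141, 142} is a counterexample.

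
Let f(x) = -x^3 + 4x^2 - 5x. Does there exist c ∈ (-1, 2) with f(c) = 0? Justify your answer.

Yes, such a c exists.

f(-1) = 10 and f(2) = -2, which have opposite signs.
Since f is a polynomial it is continuous on [-1, 2].
By the Intermediate Value Theorem, f takes the value 0 somewhere in the open interval.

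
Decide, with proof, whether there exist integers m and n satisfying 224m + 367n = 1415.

m = 44, n = -23

224 and 367 are coprime, so 224m + 367n ranges over all of ℤ.
Run the Euclidean algorithm on 367 and 224: 367 = 1·224 + 143, 224 = 1·143 + 81, 143 = 1·81 + 62, 81 = 1·62 + 19, 62 = 3·19 + 5, 19 = 3·5 + 4, 5 = 1·4 + 1, 4 = 4·1 + 0.
Back-substituting, 1 = 5 − 1·4 = 5 − (19 − 3·5) = −19 + 4·5 = −19 + 4·(62 − 3·19) = 4·62 − 13·19 = 4·62 − 13·(81 − 1·62) = −13·81 + 17·62 = −13·81 + 17·(143 − 1·81) = 17·143 − 30·81 = 17·143 − 30·(224 − 1·143) = −30·224 + 47·143 = −30·224 + 47·(367 − 1·224) = 47·367 − 77·224; that is, 224·(-77) + 367·47 = 1.
Multiplying through by 1415: m = (-77)·1415 = -108955, n = 47·1415 = 66505 is a solution.
The general solution is m = -108955 + 367k, n = 66505 − 224k; taking k = 297 gives the smaller pair m = 44, n = -23.
Indeed 224·44 + 367·(-23) = 9856 − 8441 = 1415.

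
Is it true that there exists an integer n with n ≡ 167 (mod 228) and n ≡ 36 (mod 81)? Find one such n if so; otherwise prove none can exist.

Reduce both congruences modulo 3, which divides 228 and 81: they say n ≡ 167 (mod 3) and n ≡ 36 (mod 3).
But 167 mod 3 = 2 while 36 mod 3 = 0, a contradiction.
Therefore no such n exists.

No such integer exists.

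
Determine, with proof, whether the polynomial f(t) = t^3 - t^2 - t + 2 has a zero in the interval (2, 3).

No such root exists.

f(2) = 4 and f(3) = 17, both positive, so a sign-change argument is unavailable; we show f keeps this sign on the whole interval.
Shift to the endpoint 2: with t = 2 + u (0 < u < 1), one computes f(2 + u) = u^3 + 5u^2 + 7u + 4.
The nonzero coefficients here are all positive, so for u > 0 every term is positive (or zero), and the constant term 4 is strictly positive.
Therefore f(t) > 0 throughout (2, 3), and f has no zero there.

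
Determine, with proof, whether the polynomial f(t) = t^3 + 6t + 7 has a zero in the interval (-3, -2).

No such root exists.

f(-3) = -38 and f(-2) = -13, both negative.
f'(t) = 3t^2 + 6 has discriminant 0² − 4·3·6 = -72 < 0, so f' has no real roots and is positive for every real t.
Hence f is strictly increasing on ℝ, and in particular on [-3, -2]. A strictly monotone function with same-sign endpoint values stays negative on the whole interval, so f has no zero in (-3, -2).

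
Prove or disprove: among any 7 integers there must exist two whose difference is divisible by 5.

Yes.

Each integer lies in one of the 5 residue classes modulo 5.
Placing 7 integers into 5 classes, some class receives at least two — say a and b.
Then a ≡ b (mod 5), i.e. 5 ∣ (a − b).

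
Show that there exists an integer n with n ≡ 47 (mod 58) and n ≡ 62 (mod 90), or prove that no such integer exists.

gcd(58, 90) = 2. If n ≡ 47 (mod 58) and n ≡ 62 (mod 90), then n ≡ 47 (mod 2) and n ≡ 62 (mod 2).
However 47 ≡ 1 and 62 ≡ 0 (mod 2), and 1 ≠ 0.
Hence the system has no solution.

No, no such integer exists.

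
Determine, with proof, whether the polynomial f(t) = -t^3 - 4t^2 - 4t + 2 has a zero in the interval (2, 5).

f(2) = -30 and f(5) = -243, both negative, so a sign-change argument is unavailable; we show f keeps this sign on the whole interval.
Shift to the endpoint 2: with t = 2 + u (0 < u < 3), one computes f(2 + u) = -u^3 - 10u^2 - 32u - 30.
The nonzero coefficients here are all negative, so for u > 0 every term is negative (or zero), and the constant term -30 is strictly negative.
Therefore f(t) < 0 throughout (2, 5), and f has no zero there.

No.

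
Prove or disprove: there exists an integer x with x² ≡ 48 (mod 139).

No such integer exists.

Apply Euler's criterion with the prime 139: 48 is a quadratic residue iff 48^69 ≡ 1 (mod 139), and a non-residue iff it is ≡ −1.
Squaring successively (mod 139): 48^2 = 2304 ≡ 80; 48^4 ≡ 80² = 6400 ≡ 6; 48^8 ≡ 6² = 36 ≡ 36; 48^16 ≡ 36² = 1296 ≡ 45; 48^32 ≡ 45² = 2025 ≡ 79; 48^64 ≡ 79² = 6241 ≡ 125.
Since 69 = 64 + 4 + 1, 48^69 ≡ 125 · 6 · 48; multiplying out mod 139: 125·6 = 750 ≡ 55, then 55·48 = 2640 ≡ 138. Thus 48^69 ≡ 138 ≡ −1 (mod 139).
The value −1 means 48 is a non-residue modulo 139, so x² ≡ 48 (mod 139) is impossible.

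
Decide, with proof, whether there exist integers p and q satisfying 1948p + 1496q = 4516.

gcd(1948, 1496) = 4, and 4 divides 4516, so integer solutions exist.
Dividing through by 4 reduces the equation to 487p + 374q = 1129.
Run the Euclidean algorithm on 487 and 374: 487 = 1·374 + 113, 374 = 3·113 + 35, 113 = 3·35 + 8, 35 = 4·8 + 3, 8 = 2·3 + 2, 3 = 1·2 + 1, 2 = 2·1 + 0.
Working back up the chain: 1 = 3 − 1·2 = 3 − (8 − 2·3) = −8 + 3·3 = −8 + 3·(35 − 4·8) = 3·35 − 13·8 = 3·35 − 13·(113 − 3·35) = −13·113 + 42·35 = −13·113 + 42·(374 − 3·113) = 42·374 − 139·113 = 42·374 − 139·(487 − 1·374) = −139·487 + 181·374. So 487·(-139) + 374·181 = 1.
Scaling by 1129 gives the particular solution (p, q) = (-156931, 204349).
Shifting by a multiple of (374, −487) keeps it a solution: p = -156931 + 420·374 = 149, q = 204349 − 420·487 = -191.
Indeed 1948·149 + 1496·(-191) = 290252 − 285736 = 4516.

p = 149, q = -191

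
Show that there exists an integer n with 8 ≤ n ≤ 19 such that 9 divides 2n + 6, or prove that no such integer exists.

Try n = 15: 2·15 + 6 = 36 = 4·9, which is divisible by 9.

n = 15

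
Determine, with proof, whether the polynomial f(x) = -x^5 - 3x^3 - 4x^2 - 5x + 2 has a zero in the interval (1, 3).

No such root exists.

f(1) = -11 and f(3) = -373, both negative, so a sign-change argument is unavailable; we show f keeps this sign on the whole interval.
Substitute x = 1 + u, where 0 < u < 2 on the interval. Expanding, f(1 + u) = -u^5 - 5u^4 - 13u^3 - 23u^2 - 27u - 11.
All 6 nonzero coefficients of this polynomial in u are negative; hence for u > 0 the value is a sum of negative terms (the constant -11 among them).
So f is strictly negative on (1, 3); no root exists in the interval.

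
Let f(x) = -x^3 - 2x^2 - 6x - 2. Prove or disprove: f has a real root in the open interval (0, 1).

No such root exists.

Evaluate at the endpoints: f(0) = -2, f(1) = -11 — same sign (negative).
The derivative f'(x) = -3x^2 - 4x - 6 is a quadratic with discriminant (-4)² − 4·(-3)·(-6) = -56 < 0; it never vanishes, so it is always negative (sign of the leading coefficient).
So f is strictly decreasing; between 0 and 1 its values lie between f(0) = -2 and f(1) = -11, all negative. Therefore f has no root in (0, 1).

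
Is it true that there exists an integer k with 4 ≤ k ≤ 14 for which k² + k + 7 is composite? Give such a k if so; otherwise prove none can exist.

At k = 4: 4² + 4 + 7 = 27 = 3·9, which is composite.

k = 4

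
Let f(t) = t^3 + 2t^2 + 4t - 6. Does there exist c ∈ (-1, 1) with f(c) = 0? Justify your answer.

f(-1) = -9 and f(1) = 1, which have opposite signs.
As a polynomial, f is continuous on every closed interval.
By the Intermediate Value Theorem f must vanish at some point of (-1, 1).

Yes, f has a root in the interval.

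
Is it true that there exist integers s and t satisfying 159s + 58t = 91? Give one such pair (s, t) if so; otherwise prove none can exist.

Since gcd(159, 58) = 1, every integer is an integer combination of 159 and 58.
Run the Euclidean algorithm on 159 and 58: 159 = 2·58 + 43, 58 = 1·43 + 15, 43 = 2·15 + 13, 15 = 1·13 + 2, 13 = 6·2 + 1, 2 = 2·1 + 0.
Working back up the chain: 1 = 13 − 6·2 = 13 − 6·(15 − 1·13) = −6·15 + 7·13 = −6·15 + 7·(43 − 2·15) = 7·43 − 20·15 = 7·43 − 20·(58 − 1·43) = −20·58 + 27·43 = −20·58 + 27·(159 − 2·58) = 27·159 − 74·58. So 159·27 + 58·(-74) = 1.
Scaling by 91 gives the particular solution (s, t) = (2457, -6734).
Shifting by a multiple of (58, −159) keeps it a solution: s = 2457 − 42·58 = 21, t = -6734 + 42·159 = -56.
Indeed 159·21 + 58·(-56) = 3339 − 3248 = 91.

s = 21, t = -56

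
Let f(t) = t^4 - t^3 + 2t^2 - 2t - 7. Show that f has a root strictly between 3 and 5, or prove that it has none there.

f has no root in that interval.

f(3) = 59 and f(5) = 533, both positive, so a sign-change argument is unavailable; we show f keeps this sign on the whole interval.
Shift to the endpoint 3: with t = 3 + u (0 < u < 2), one computes f(3 + u) = u^4 + 11u^3 + 47u^2 + 91u + 59.
All 5 nonzero coefficients of this polynomial in u are positive; hence for u > 0 the value is a sum of positive terms (the constant 59 among them).
Therefore f(t) > 0 throughout (3, 5), and f has no zero there.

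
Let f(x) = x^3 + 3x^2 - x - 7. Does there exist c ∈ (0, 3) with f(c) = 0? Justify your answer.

f(0) = -7 and f(3) = 44, which have opposite signs.
f is continuous everywhere (it is a polynomial), in particular on [0, 3].
The Intermediate Value Theorem then guarantees some c ∈ (0, 3) with f(c) = 0.

Yes, f has a root in the interval.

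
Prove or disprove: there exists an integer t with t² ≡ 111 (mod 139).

No, no such integer exists.

Apply Euler's criterion with the prime 139: 111 is a quadratic residue iff 111^69 ≡ 1 (mod 139), and a non-residue iff it is ≡ −1.
Repeated squaring mod 139: 111^2 = 12321 ≡ 89; 111^4 ≡ 89² = 7921 ≡ 137; 111^8 ≡ 137² = 18769 ≡ 4; 111^16 ≡ 4² = 16 ≡ 16; 111^32 ≡ 16² = 256 ≡ 117; 111^64 ≡ 117² = 13689 ≡ 67.
Since 69 = 64 + 4 + 1, 111^69 ≡ 67 · 137 · 111; multiplying out mod 139: 67·137 = 9179 ≡ 5, then 5·111 = 555 ≡ 138. Thus 111^69 ≡ 138 ≡ −1 (mod 139).
The value −1 means 111 is a non-residue modulo 139, so t² ≡ 111 (mod 139) is impossible.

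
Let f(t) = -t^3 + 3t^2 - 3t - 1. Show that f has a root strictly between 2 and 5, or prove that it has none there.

The endpoint values f(2) = -3 and f(5) = -66 are both negative. Claim: f(t) < 0 for every t in (2, 5).
Shift to the endpoint 2: with t = 2 + u (0 < u < 3), one computes f(2 + u) = -u^3 - 3u^2 - 3u - 3.
The nonzero coefficients here are all negative, so for u > 0 every term is negative (or zero), and the constant term -3 is strictly negative.
So f is strictly negative on (2, 5); no root exists in the interval.

No.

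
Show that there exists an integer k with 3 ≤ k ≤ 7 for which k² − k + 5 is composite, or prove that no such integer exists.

At k = 6: 6² − 6 + 5 = 35 = 5·7, which is composite.

k = 6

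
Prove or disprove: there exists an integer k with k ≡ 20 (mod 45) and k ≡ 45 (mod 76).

k = 425

Since 45 and 76 share no common factor, CRT says the pair of congruences has a solution (unique mod 3420).
Any solution of the first congruence is k = 20 + 45t; substituting into the second, 45t ≡ 45 − 20 ≡ 25 (mod 76).
Note 45·49 = 2205 ≡ 1 (mod 76) (as 2205 − 1 = 29·76), so 45⁻¹ ≡ 49.
Multiplying by 49: t ≡ 49·25 = 1225 ≡ 9 (mod 76).
With t = 9: k = 20 + 45·9 = 425.
Verify: 425 = 9·45 + 20 and 425 = 5·76 + 45. ✓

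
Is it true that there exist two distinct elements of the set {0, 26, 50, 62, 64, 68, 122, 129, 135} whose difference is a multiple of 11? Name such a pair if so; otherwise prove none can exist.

Residues mod 11: 0↦0, 26↦4, 50↦6, 62↦7, 64↦9, 68↦2, 122↦1, 129↦8, 135↦3.
No residue repeats among the 9 elements, so no pair has difference ≡ 0 (mod 11).

There is no such pair.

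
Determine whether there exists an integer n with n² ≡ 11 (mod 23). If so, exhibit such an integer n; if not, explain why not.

23 is prime, so by Euler's criterion 11 is a square mod 23 iff 11^((23−1)/2) = 11^11 ≡ 1 (mod 23).
Squaring successively (mod 23): 11^2 = 121 ≡ 6; 11^4 ≡ 6² = 36 ≡ 13; 11^8 ≡ 13² = 169 ≡ 8.
Since 11 = 8 + 2 + 1, 11^11 ≡ 8 · 6 · 11; multiplying out mod 23: 8·6 = 48 ≡ 2, then 2·11 = 22 ≡ 22. Thus 11^11 ≡ 22 ≡ −1 (mod 23).
By Euler's criterion 11 is a quadratic non-residue mod 23: no n satisfies n² ≡ 11 (mod 23).

There is no such integer.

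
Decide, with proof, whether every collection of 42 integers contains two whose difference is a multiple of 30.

Yes, this is always true.

Partition the integers by their residue mod 30; there are 30 classes.
Since 42 > 30, two of the 42 integers must share a residue class by the pigeonhole principle; call them a and b.
Equal remainders mean a − b ≡ 0 (mod 30), so 30 divides their difference.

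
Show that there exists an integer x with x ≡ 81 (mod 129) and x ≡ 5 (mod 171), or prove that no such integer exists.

No, no such integer exists.

Reduce both congruences modulo 3, which divides 129 and 171: they say x ≡ 81 (mod 3) and x ≡ 5 (mod 3).
But 81 mod 3 = 0 while 5 mod 3 = 2, a contradiction.
Therefore no such x exists.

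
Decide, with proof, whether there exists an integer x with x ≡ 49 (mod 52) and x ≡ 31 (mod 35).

The moduli 52 and 35 are coprime, so by the Chinese Remainder Theorem a unique solution modulo 1820 exists.
Write x = 49 + 52t and require 49 + 52t ≡ 31 (mod 35), i.e. 52t ≡ 17 (mod 35).
52 ≡ 17 (mod 35), so this reads 17t ≡ 17 (mod 35). Invert 17 mod 35 by the Euclidean algorithm: 35 = 2·17 + 1, 17 = 17·1 + 0; back-substituting, 1 = 35 − 2·17. Hence 17·(-2) ≡ 1, so 17⁻¹ ≡ -2 ≡ 33 (mod 35).
Therefore t ≡ 33·17 = 561 ≡ 1 (mod 35).
With t = 1: x = 49 + 52·1 = 101.
Verify: 101 = 1·52 + 49 and 101 = 2·35 + 31. ✓

x = 101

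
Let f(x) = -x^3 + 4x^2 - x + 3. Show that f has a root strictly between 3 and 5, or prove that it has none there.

Such a root exists.

f(3) = 9 and f(5) = -27, which have opposite signs.
f is continuous everywhere (it is a polynomial), in particular on [3, 5].
By the Intermediate Value Theorem f must vanish at some point of (3, 5).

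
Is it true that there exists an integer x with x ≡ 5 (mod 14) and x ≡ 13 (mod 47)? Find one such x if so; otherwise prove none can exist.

x = 201

The moduli 14 and 47 are coprime, so by the Chinese Remainder Theorem a unique solution modulo 658 exists.
Any solution of the first congruence is x = 5 + 14t; substituting into the second, 14t ≡ 13 − 5 ≡ 8 (mod 47).
Note 14·37 = 518 ≡ 1 (mod 47) (as 518 − 1 = 11·47), so 14⁻¹ ≡ 37.
Therefore t ≡ 37·8 = 296 ≡ 14 (mod 47).
With t = 14: x = 5 + 14·14 = 201.
Check: 201 mod 14 = 5, 201 mod 47 = 13. ✓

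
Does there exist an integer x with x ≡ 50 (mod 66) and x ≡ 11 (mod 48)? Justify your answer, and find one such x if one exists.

Both moduli are multiples of 6 = gcd(66, 48), so any solution would satisfy x ≡ 50 and x ≡ 11 modulo 6 simultaneously.
However 50 ≡ 2 and 11 ≡ 5 (mod 6), and 2 ≠ 5.
So no integer satisfies both congruences.

There is no such integer.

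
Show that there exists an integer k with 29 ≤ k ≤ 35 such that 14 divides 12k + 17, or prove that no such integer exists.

For k = 29, 30, …, 35 the values of 12k + 17 modulo 14 are 1, 13, 11, 9, 7, 5, 3 respectively.
The residue 0 does not occur, so no k in [29, 35] makes 12k + 17 a multiple of 14.

There is no such integer k in that range.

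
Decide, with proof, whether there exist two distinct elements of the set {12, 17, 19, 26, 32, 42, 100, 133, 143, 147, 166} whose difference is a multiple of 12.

Residues mod 12: 12↦0, 17↦5, 19↦7, 26↦2, 32↦8, 42↦6, 100↦4, 133↦1, 143↦11, 147↦3, 166↦10.
These 11 residues are pairwise different, hence no difference of two elements is divisible by 12.

No, no such pair exists.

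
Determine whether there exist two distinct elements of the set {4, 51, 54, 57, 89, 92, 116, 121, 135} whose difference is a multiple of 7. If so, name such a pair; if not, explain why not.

The pair (4, 116) works.

4 mod 7 = 4 and 116 mod 7 = 4, so 116 − 4 = 112 = 16·7.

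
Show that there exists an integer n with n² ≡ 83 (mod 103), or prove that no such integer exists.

n = 17 works: 17² = 289, and 289 − 83 = 206 = 2·103.

n = 17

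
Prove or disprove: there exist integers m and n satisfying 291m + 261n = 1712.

Both 291 and 261 are divisible by gcd(291, 261) = 3, hence so is any combination 291m + 261n.
But 1712 = 3·570 + 2, so 3 ∤ 1712.
So the equation is unsolvable over ℤ.

No, no such integers exist.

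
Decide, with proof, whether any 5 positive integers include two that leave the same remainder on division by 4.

Yes, this is always true.

Each integer lies in one of the 4 residue classes modulo 4.
Placing 5 integers into 4 classes, some class receives at least two — say a and b.
So a and b have equal remainders mod 4, which is exactly what was to be shown.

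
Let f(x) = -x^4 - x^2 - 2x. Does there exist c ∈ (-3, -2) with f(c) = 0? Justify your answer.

No such root exists.

f(-3) = -84 and f(-2) = -16, both negative, so a sign-change argument is unavailable; we show f keeps this sign on the whole interval.
Substitute x = -2 − u, where 0 < u < 1 on the interval. Expanding, f(-2 − u) = -u^4 - 8u^3 - 25u^2 - 34u - 16.
All 5 nonzero coefficients of this polynomial in u are negative; hence for u > 0 the value is a sum of negative terms (the constant -16 among them).
So f is strictly negative on (-3, -2); no root exists in the interval.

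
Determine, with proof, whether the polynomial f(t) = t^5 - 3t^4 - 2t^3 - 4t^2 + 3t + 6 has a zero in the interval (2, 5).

Such a root exists.

f(2) = -36 and f(5) = 921, which have opposite signs.
Since f is a polynomial it is continuous on [2, 5].
By the Intermediate Value Theorem, f takes the value 0 somewhere in the open interval.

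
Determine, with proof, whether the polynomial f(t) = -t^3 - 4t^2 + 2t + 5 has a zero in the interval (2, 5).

f(2) = -15 and f(5) = -210, both negative, so a sign-change argument is unavailable; we show f keeps this sign on the whole interval.
Substitute t = 2 + u, where 0 < u < 3 on the interval. Expanding, f(2 + u) = -u^3 - 10u^2 - 26u - 15.
All 4 nonzero coefficients of this polynomial in u are negative; hence for u > 0 the value is a sum of negative terms (the constant -15 among them).
Therefore f(t) < 0 throughout (2, 5), and f has no zero there.

f has no root in that interval.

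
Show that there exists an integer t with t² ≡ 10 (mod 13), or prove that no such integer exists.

Take t = 6. Then 6² = 36 = 2·13 + 10, so 6² ≡ 10 (mod 13).

t = 6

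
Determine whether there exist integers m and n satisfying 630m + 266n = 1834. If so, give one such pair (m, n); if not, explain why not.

Since gcd(630, 266) = 14 and 1834 = 14·131, Bézout's identity guarantees a solution.
Dividing through by 14 reduces the equation to 45m + 19n = 131.
Run the Euclidean algorithm on 45 and 19: 45 = 2·19 + 7, 19 = 2·7 + 5, 7 = 1·5 + 2, 5 = 2·2 + 1, 2 = 2·1 + 0.
Working back up the chain: 1 = 5 − 2·2 = 5 − 2·(7 − 1·5) = −2·7 + 3·5 = −2·7 + 3·(19 − 2·7) = 3·19 − 8·7 = 3·19 − 8·(45 − 2·19) = −8·45 + 19·19. So 45·(-8) + 19·19 = 1.
Multiplying through by 131: m = (-8)·131 = -1048, n = 19·131 = 2489 is a solution.
Shifting by a multiple of (19, −45) keeps it a solution: m = -1048 + 56·19 = 16, n = 2489 − 56·45 = -31.
Check: 630·16 + 266·(-31) = 10080 − 8246 = 1834. ✓

m = 16, n = -31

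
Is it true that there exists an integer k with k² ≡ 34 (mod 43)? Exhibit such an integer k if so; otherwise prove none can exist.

43 is prime, so by Euler's criterion 34 is a square mod 43 iff 34^((43−1)/2) = 34^21 ≡ 1 (mod 43).
Repeated squaring mod 43: 34^2 = 1156 ≡ 38; 34^4 ≡ 38² = 1444 ≡ 25; 34^8 ≡ 25² = 625 ≡ 23; 34^16 ≡ 23² = 529 ≡ 13.
Since 21 = 16 + 4 + 1, 34^21 ≡ 13 · 25 · 34; multiplying out mod 43: 13·25 = 325 ≡ 24, then 24·34 = 816 ≡ 42. Thus 34^21 ≡ 42 ≡ −1 (mod 43).
By Euler's criterion 34 is a quadratic non-residue mod 43: no k satisfies k² ≡ 34 (mod 43).

There is no such integer.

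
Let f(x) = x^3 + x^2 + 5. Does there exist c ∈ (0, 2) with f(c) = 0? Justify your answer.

f has no root in that interval.

f(0) = 5 and f(2) = 17, both positive, so a sign-change argument is unavailable; we show f keeps this sign on the whole interval.
The nonzero coefficients of f are all positive, so for x > 0 every term of f(x) is positive (the constant term 5 strictly so).
So f is strictly positive on (0, 2); no root exists in the interval.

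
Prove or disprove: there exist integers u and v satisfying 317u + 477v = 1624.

Since gcd(317, 477) = 1, every integer is an integer combination of 317 and 477.
Euclidean algorithm: 477 = 1·317 + 160, 317 = 1·160 + 157, 160 = 1·157 + 3, 157 = 52·3 + 1, 3 = 3·1 + 0.
Working back up the chain: 1 = 157 − 52·3 = 157 − 52·(160 − 1·157) = −52·160 + 53·157 = −52·160 + 53·(317 − 1·160) = 53·317 − 105·160 = 53·317 − 105·(477 − 1·317) = −105·477 + 158·317. So 317·158 + 477·(-105) = 1.
Times 1624: 317·256592 + 477·(-170520) = 1624, so (256592, -170520) solves it.
The general solution is u = 256592 + 477k, v = -170520 − 317k; taking k = -537 gives the smaller pair u = 443, v = -291.
Indeed 317·443 + 477·(-291) = 140431 − 138807 = 1624.

u = 443, v = -291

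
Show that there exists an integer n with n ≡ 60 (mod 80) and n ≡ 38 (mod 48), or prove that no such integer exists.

gcd(80, 48) = 16. If n ≡ 60 (mod 80) and n ≡ 38 (mod 48), then n ≡ 60 (mod 16) and n ≡ 38 (mod 16).
But 60 mod 16 = 12 while 38 mod 16 = 6, a contradiction.
Therefore no such n exists.

No, no such integer exists.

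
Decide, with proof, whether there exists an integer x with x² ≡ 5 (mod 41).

x = 28

x = 28 works: 28² = 784, and 784 − 5 = 779 = 19·41.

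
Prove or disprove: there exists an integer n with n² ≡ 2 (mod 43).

No, no such integer exists.

Apply Euler's criterion with the prime 43: 2 is a quadratic residue iff 2^21 ≡ 1 (mod 43), and a non-residue iff it is ≡ −1.
Squaring successively (mod 43): 2^2 = 4 ≡ 4; 2^4 ≡ 4² = 16 ≡ 16; 2^8 ≡ 16² = 256 ≡ 41; 2^16 ≡ 41² = 1681 ≡ 4.
Since 21 = 16 + 4 + 1, 2^21 ≡ 4 · 16 · 2; multiplying out mod 43: 4·16 = 64 ≡ 21, then 21·2 = 42 ≡ 42. Thus 2^21 ≡ 42 ≡ −1 (mod 43).
The value −1 means 2 is a non-residue modulo 43, so n² ≡ 2 (mod 43) is impossible.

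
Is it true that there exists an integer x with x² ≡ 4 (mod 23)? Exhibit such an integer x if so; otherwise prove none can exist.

Take x = 21. Then 21² = 441 = 19·23 + 4, so 21² ≡ 4 (mod 23).

x = 21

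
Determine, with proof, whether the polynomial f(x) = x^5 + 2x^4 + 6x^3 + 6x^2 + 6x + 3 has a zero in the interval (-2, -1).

f(-2) = -33 and f(-1) = -2, both negative, so a sign-change argument is unavailable; we show f keeps this sign on the whole interval.
Shift to the endpoint -1: with x = -1 − u (0 < u < 1), one computes f(-1 − u) = -u^5 - 3u^4 - 8u^3 - 10u^2 - 9u - 2.
The nonzero coefficients here are all negative, so for u > 0 every term is negative (or zero), and the constant term -2 is strictly negative.
So f is strictly negative on (-2, -1); no root exists in the interval.

No such root exists.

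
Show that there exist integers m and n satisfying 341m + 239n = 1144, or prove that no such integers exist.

Since gcd(341, 239) = 1, every integer is an integer combination of 341 and 239.
Euclidean algorithm: 341 = 1·239 + 102, 239 = 2·102 + 35, 102 = 2·35 + 32, 35 = 1·32 + 3, 32 = 10·3 + 2, 3 = 1·2 + 1, 2 = 2·1 + 0.
Working back up the chain: 1 = 3 − 1·2 = 3 − (32 − 10·3) = −32 + 11·3 = −32 + 11·(35 − 1·32) = 11·35 − 12·32 = 11·35 − 12·(102 − 2·35) = −12·102 + 35·35 = −12·102 + 35·(239 − 2·102) = 35·239 − 82·102 = 35·239 − 82·(341 − 1·239) = −82·341 + 117·239. So 341·(-82) + 239·117 = 1.
Scaling by 1144 gives the particular solution (m, n) = (-93808, 133848).
Adding 393·239 to m and subtracting 393·341 from n gives the tidier solution (119, -165).
Indeed 341·119 + 239·(-165) = 40579 − 39435 = 1144.

m = 119, n = -165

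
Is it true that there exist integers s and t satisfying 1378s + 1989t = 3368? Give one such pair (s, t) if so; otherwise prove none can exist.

There are no such integers.

Any value of 1378s + 1989t is a multiple of gcd(1378, 1989) = 13.
But 3368 = 13·259 + 1, so 13 ∤ 3368.
So the equation is unsolvable over ℤ.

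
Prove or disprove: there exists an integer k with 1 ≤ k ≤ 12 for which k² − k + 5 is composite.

k = 6

At k = 6: 6² − 6 + 5 = 35 = 5·7, which is composite.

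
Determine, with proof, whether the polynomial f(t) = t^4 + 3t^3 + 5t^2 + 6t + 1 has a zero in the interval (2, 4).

No such root exists.

The endpoint values f(2) = 73 and f(4) = 553 are both positive. Claim: f(t) > 0 for every t in (2, 4).
Substitute t = 2 + u, where 0 < u < 2 on the interval. Expanding, f(2 + u) = u^4 + 11u^3 + 47u^2 + 94u + 73.
The nonzero coefficients here are all positive, so for u > 0 every term is positive (or zero), and the constant term 73 is strictly positive.
Therefore f(t) > 0 throughout (2, 4), and f has no zero there.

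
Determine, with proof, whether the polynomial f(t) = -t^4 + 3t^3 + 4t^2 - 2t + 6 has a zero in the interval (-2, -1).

Yes, f has a root in the interval.

f(-2) = -14 and f(-1) = 8, which have opposite signs.
As a polynomial, f is continuous on every closed interval.
By the Intermediate Value Theorem f must vanish at some point of (-2, -1).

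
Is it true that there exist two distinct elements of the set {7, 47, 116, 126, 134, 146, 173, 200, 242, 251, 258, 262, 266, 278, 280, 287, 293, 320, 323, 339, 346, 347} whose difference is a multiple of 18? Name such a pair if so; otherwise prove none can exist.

47 mod 18 = 11 and 173 mod 18 = 11, so 173 − 47 = 126 = 7·18.

47 and 173 are such a pair.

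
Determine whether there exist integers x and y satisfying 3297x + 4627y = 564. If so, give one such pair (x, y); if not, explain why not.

There are no such integers.

Any value of 3297x + 4627y is a multiple of gcd(3297, 4627) = 7.
But 564 = 7·80 + 4, so 7 ∤ 564.
Hence no integers x, y satisfy the equation.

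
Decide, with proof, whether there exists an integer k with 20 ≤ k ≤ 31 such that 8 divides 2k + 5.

The values of 2k + 5 for k = 20, 21, …, 31 are 45, 47, 49, 51, 53, 55, 57, 59, 61, 63, 65, 67; reduced mod 8 these are 5, 7, 1, 3, 5, 7, 1, 3, 5, 7, 1, 3.
Since 0 is absent from this list, 8 ∤ 2k + 5 for every k with 20 ≤ k ≤ 31.

No such integer k in that range exists.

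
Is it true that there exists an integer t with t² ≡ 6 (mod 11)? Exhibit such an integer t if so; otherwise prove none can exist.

There is no such integer.

Since (11 − t)² ≡ t² (mod 11), it suffices to square t = 0, 1, …, 5: the residues are 0, 1, 4, 9, 5, 3.
The set of squares mod 11 is therefore {0, 1, 3, 4, 5, 9}, which does not contain 6.
Hence no integer t has t² ≡ 6 (mod 11).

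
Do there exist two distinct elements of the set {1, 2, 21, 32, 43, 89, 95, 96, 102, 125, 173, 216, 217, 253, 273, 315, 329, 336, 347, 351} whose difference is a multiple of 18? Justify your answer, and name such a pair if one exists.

Both 1 and 217 leave remainder 1 on division by 18; their difference 216 = 12·18 is a multiple of 18.

Yes: 1 and 217.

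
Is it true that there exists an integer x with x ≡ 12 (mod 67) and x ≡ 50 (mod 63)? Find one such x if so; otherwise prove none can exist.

gcd(67, 63) = 1, so the Chinese Remainder Theorem guarantees exactly one residue class mod 4221 satisfying both.
Any solution of the first congruence is x = 12 + 67t; substituting into the second, 67t ≡ 50 − 12 ≡ 38 (mod 63).
67 ≡ 4 (mod 63), so this reads 4t ≡ 38 (mod 63). Note 4·16 = 64 ≡ 1 (mod 63) (as 64 − 1 = 1·63), so 4⁻¹ ≡ 16.
Therefore t ≡ 16·38 = 608 ≡ 41 (mod 63).
With t = 41: x = 12 + 67·41 = 2759.
Indeed 2759 ≡ 12 (mod 67) and 2759 ≡ 50 (mod 63).

x = 2759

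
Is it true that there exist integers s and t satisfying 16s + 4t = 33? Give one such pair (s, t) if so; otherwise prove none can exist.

Both 16 and 4 are divisible by gcd(16, 4) = 4, hence so is any combination 16s + 4t.
But 33 is not a multiple of 4 (it leaves remainder 1).
Hence no integers s, t satisfy the equation.

There are no such integers.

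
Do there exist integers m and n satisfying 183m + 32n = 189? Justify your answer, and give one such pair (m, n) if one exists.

183 and 32 are coprime, so 183m + 32n ranges over all of ℤ.
Run the Euclidean algorithm on 183 and 32: 183 = 5·32 + 23, 32 = 1·23 + 9, 23 = 2·9 + 5, 9 = 1·5 + 4, 5 = 1·4 + 1, 4 = 4·1 + 0.
Unwinding: 1 = 5 − 1·4 = 5 − (9 − 1·5) = −9 + 2·5 = −9 + 2·(23 − 2·9) = 2·23 − 5·9 = 2·23 − 5·(32 − 1·23) = −5·32 + 7·23 = −5·32 + 7·(183 − 5·32) = 7·183 − 40·32, i.e. 183·7 + 32·(-40) = 1.
Times 189: 183·1323 + 32·(-7560) = 189, so (1323, -7560) solves it.
Subtracting 41·32 from m and adding 41·183 to n gives the tidier solution (11, -57).
Check: 183·11 + 32·(-57) = 2013 − 1824 = 189. ✓

m = 11, n = -57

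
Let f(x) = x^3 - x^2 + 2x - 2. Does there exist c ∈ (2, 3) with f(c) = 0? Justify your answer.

Evaluate at the endpoints: f(2) = 6, f(3) = 22 — same sign (positive).
f'(x) = 3x^2 - 2x + 2 has discriminant (-2)² − 4·3·2 = -20 < 0, so f' has no real roots and is positive for every real x.
So f is strictly increasing; between 2 and 3 its values lie between f(2) = 6 and f(3) = 22, all positive. Therefore f has no root in (2, 3).

No such root exists.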